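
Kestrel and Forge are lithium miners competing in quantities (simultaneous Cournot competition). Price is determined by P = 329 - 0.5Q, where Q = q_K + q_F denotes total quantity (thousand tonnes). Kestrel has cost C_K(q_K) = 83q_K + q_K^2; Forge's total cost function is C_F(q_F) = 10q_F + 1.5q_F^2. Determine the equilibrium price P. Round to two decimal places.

258.43

Kestrel's profit: π_K = (329 - 0.5Q)q_K - (83q_K + q_K²). Setting ∂π_K/∂q_K = 0: 246 - 3q_K - (1/2)(q_F) = 0.
Forge's first-order condition: 319 - 4q_F - (1/2)(q_K) = 0.
Rearranging gives the reaction functions q_K = (246 - (1/2)q_F)/3 and q_F = (319 - (1/2)q_K)/4.
Substituting one into the other gives q_K = 70.1702 and q_F = 70.9787.
Total output Q = 141.1489, so price P = 329 - (1/2)·141.1489 = 258.4255.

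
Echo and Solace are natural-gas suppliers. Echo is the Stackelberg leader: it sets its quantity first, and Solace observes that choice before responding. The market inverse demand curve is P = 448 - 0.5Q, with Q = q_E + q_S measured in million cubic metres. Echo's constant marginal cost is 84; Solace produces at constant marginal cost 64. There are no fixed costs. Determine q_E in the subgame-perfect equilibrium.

344

Solve by backward induction. Given q_E, the follower Solace maximises π_S = (448 - (1/2)q_E - (1/2)q_S)q_S - 64q_S.
Follower FOC: 384 - (1/2)q_E - q_S = 0, so q_S(q_E) = (384 - (1/2)q_E).
Echo substitutes q_S(q_E) into its own profit: π_E = q_E(448 - (1/2)q_E - (384 - (1/2)q_E)/2) - 84q_E = (256 - (1/4)q_E)q_E - 84q_E.
The leader's first-order condition 172 - (1/2)q_E = 0 yields q_E = 344.
Then q_S = (384 - (1/2)·344) = 212.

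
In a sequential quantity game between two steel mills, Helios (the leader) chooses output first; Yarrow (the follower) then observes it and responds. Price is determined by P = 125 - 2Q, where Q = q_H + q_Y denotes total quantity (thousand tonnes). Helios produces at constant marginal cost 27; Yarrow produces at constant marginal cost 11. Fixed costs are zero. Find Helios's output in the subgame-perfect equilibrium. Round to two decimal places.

20.50

Solve by backward induction. Given q_H, the follower Yarrow maximises π_Y = (125 - 2q_H - 2q_Y)q_Y - 11q_Y.
Setting the follower's marginal profit to zero, 114 - 2q_H - 4q_Y = 0, i.e. q_Y = (114 - 2q_H)/4.
Helios substitutes q_Y(q_H) into its own profit: π_H = q_H(125 - 2q_H - (114 - 2q_H)/2) - 27q_H = (68 - q_H)q_H - 27q_H.
The leader's first-order condition 41 - 2q_H = 0 yields q_H = 41/2.
Then q_Y = (114 - 2·(41/2))/4 = 73/4.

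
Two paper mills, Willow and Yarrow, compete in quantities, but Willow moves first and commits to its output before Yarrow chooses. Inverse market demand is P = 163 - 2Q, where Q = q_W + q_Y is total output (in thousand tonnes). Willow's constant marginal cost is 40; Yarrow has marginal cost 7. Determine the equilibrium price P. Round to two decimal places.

62.50

Solve by backward induction. Given q_W, the follower Yarrow maximises π_Y = (163 - 2q_W - 2q_Y)q_Y - 7q_Y.
∂π_Y/∂q_Y = 156 - 2q_W - 4q_Y = 0 gives the reaction function q_Y = (156 - 2q_W)/4.
Willow substitutes q_Y(q_W) into its own profit: π_W = q_W(163 - 2q_W - (156 - 2q_W)/2) - 40q_W = (85 - q_W)q_W - 40q_W.
Maximising: ∂π_W/∂q_W = 45 - 2q_W = 0, giving q_W = 45/2.
Then q_Y = (156 - 2·(45/2))/4 = 111/4.
Total output Q = 201/4, so price P = 163 - 2·(201/4) = 125/2.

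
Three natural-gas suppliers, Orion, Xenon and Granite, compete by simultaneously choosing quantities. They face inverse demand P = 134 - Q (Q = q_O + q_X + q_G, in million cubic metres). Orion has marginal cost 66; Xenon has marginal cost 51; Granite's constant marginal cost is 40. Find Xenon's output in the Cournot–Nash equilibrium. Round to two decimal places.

21.75

Orion's profit: π_O = (134 - Q)q_O - (66q_O). Setting ∂π_O/∂q_O = 0: 68 - 2q_O - (q_X + q_G) = 0.
Xenon's profit: π_X = (134 - Q)q_X - (51q_X). Setting ∂π_X/∂q_X = 0: 83 - 2q_X - (q_O + q_G) = 0.
Granite's first-order condition: 94 - 2q_G - (q_O + q_X) = 0.
Summing all 3 equations gives 245 − 4Q = 0, hence Q = 245/4.
Back-substituting: q_O = (68 − 245/4) = 27/4, q_X = (83 − 245/4) = 87/4, q_G = (94 − 245/4) = 131/4.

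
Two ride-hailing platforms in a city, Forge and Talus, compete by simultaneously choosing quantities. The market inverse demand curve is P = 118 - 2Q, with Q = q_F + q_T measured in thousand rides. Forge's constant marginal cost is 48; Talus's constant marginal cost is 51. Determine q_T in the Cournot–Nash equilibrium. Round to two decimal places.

Forge's profit: π_F = (118 - 2Q)q_F - (48q_F). Setting ∂π_F/∂q_F = 0: 70 - 4q_F - 2(q_T) = 0.
Talus's first-order condition: 67 - 4q_T - 2(q_F) = 0.
Rearranging gives the reaction functions q_F = (70 - 2q_T)/4 and q_T = (67 - 2q_F)/4.
Solving the pair: q_F = 73/6, q_T = 32/3.

10.67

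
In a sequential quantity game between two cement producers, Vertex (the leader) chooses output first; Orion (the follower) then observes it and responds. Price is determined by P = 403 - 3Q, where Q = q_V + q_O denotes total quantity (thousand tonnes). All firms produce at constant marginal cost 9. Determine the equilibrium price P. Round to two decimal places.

Solve by backward induction. Given q_V, the follower Orion maximises π_O = (403 - 3q_V - 3q_O)q_O - 9q_O.
Follower FOC: 394 - 3q_V - 6q_O = 0, so q_O(q_V) = (394 - 3q_V)/6.
The leader anticipates this reaction. Substituting into P = 403 - 3Q gives P = 206 - (3/2)q_V, so π_V = (206 - (3/2)q_V)q_V - 9q_V.
Leader FOC: 197 - 3q_V = 0, so q_V = 197/3.
Then q_O = (394 - 3·(197/3))/6 = 197/6.
Total output Q = 197/2, so price P = 403 - 3·(197/2) = 215/2.

107.50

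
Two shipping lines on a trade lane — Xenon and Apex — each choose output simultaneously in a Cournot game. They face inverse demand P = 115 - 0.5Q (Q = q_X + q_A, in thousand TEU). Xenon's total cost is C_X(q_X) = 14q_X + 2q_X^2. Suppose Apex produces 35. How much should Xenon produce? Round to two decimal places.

With the rival's output fixed at 35, Xenon's profit is π_X = (115 - (1/2)·35 - (1/2)q_X)q_X - (14q_X + 2q_X²) = (195/2 - (1/2)q_X)q_X - (14q_X + 2q_X²).
∂π_X/∂q_X = 167/2 - 5q_X = 0, so q_X = 167/10.

16.70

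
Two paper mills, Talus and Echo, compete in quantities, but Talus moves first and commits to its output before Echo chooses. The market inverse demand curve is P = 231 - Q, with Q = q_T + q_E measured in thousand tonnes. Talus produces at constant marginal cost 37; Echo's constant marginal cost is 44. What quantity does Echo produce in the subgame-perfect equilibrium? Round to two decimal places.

Solve by backward induction. Given q_T, the follower Echo maximises π_E = (231 - q_T - q_E)q_E - 44q_E.
Setting the follower's marginal profit to zero, 187 - q_T - 2q_E = 0, i.e. q_E = (187 - q_T)/2.
The leader anticipates this reaction. Substituting into P = 231 - Q gives P = 275/2 - (1/2)q_T, so π_T = (275/2 - (1/2)q_T)q_T - 37q_T.
The leader's first-order condition 201/2 - q_T = 0 yields q_T = 201/2.
Then q_E = (187 - 201/2)/2 = 173/4.

43.25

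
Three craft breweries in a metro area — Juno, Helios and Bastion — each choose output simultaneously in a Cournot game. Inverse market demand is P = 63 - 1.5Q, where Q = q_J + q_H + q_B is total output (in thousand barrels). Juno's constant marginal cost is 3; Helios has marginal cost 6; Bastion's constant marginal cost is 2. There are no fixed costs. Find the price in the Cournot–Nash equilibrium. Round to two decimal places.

18.50

Juno's profit: π_J = (63 - 1.5Q)q_J - (3q_J). Setting ∂π_J/∂q_J = 0: 60 - 3q_J - (3/2)(q_H + q_B) = 0.
Helios's first-order condition: 57 - 3q_H - (3/2)(q_J + q_B) = 0.
Bastion's profit: π_B = (63 - 1.5Q)q_B - (2q_B). Setting ∂π_B/∂q_B = 0: 61 - 3q_B - (3/2)(q_J + q_H) = 0.
Adding the 3 conditions: 178 − 3Q − 3Q = 0, i.e. Q = 89/3.
Back-substituting: q_J = (60 − 89/2)/(3/2) = 31/3, q_H = (57 − 89/2)/(3/2) = 25/3, q_B = (61 − 89/2)/(3/2) = 11.
Total output Q = 89/3, so price P = 63 - (3/2)·(89/3) = 37/2.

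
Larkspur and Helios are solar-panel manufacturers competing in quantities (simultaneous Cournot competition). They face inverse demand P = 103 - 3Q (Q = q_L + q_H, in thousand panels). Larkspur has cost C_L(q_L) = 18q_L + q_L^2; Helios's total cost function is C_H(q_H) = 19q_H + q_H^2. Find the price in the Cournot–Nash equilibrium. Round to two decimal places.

56.91

Larkspur's profit: π_L = (103 - 3Q)q_L - (18q_L + q_L²). Setting ∂π_L/∂q_L = 0: 85 - 8q_L - 3(q_H) = 0.
Helios's profit: π_H = (103 - 3Q)q_H - (19q_H + q_H²). Setting ∂π_H/∂q_H = 0: 84 - 8q_H - 3(q_L) = 0.
Best responses: q_L = (85 - 3q_H)/8, q_H = (84 - 3q_L)/8.
Solving the pair: q_L = 428/55, q_H = 417/55.
Total output Q = 169/11, so price P = 103 - 3·(169/11) = 626/11.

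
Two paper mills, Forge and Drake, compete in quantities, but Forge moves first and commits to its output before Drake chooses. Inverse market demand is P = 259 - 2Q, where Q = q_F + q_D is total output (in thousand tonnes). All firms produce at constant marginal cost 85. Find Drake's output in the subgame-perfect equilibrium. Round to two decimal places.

Solve by backward induction. Given q_F, the follower Drake maximises π_D = (259 - 2q_F - 2q_D)q_D - 85q_D.
Follower FOC: 174 - 2q_F - 4q_D = 0, so q_D(q_F) = (174 - 2q_F)/4.
The leader anticipates this reaction. Substituting into P = 259 - 2Q gives P = 172 - q_F, so π_F = (172 - q_F)q_F - 85q_F.
Maximising: ∂π_F/∂q_F = 87 - 2q_F = 0, giving q_F = 87/2.
Then q_D = (174 - 2·(87/2))/4 = 87/4.

21.75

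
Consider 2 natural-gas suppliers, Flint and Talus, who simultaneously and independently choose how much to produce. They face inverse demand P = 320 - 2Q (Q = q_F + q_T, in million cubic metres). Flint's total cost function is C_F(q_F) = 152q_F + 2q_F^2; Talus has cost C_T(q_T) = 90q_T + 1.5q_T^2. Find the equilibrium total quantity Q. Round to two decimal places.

Flint's profit: π_F = (320 - 2Q)q_F - (152q_F + 2q_F²). Setting ∂π_F/∂q_F = 0: 168 - 8q_F - 2(q_T) = 0.
Talus's profit: π_T = (320 - 2Q)q_T - (90q_T + (3/2)q_T²). Setting ∂π_T/∂q_T = 0: 230 - 7q_T - 2(q_F) = 0.
So q_F = (168 - 2q_T)/8 and q_T = (230 - 2q_F)/7.
Substituting one into the other gives q_F = 179/13 and q_T = 376/13.
Total output Q = 179/13 + 376/13 = 555/13.

42.69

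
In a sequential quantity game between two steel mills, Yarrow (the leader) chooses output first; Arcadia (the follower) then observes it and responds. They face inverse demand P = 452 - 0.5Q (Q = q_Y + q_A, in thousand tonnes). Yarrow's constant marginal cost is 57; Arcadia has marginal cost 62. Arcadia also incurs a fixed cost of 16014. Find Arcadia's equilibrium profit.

Solve by backward induction. Given q_Y, the follower Arcadia maximises π_A = (452 - (1/2)q_Y - (1/2)q_A)q_A - 62q_A.
∂π_A/∂q_A = 390 - (1/2)q_Y - q_A = 0 gives the reaction function q_A = (390 - (1/2)q_Y).
Yarrow substitutes q_A(q_Y) into its own profit: π_Y = q_Y(452 - (1/2)q_Y - (390 - (1/2)q_Y)/2) - 57q_Y = (257 - (1/4)q_Y)q_Y - 57q_Y.
Maximising: ∂π_Y/∂q_Y = 200 - (1/2)q_Y = 0, giving q_Y = 400.
Then q_A = (390 - (1/2)·400) = 190.
Price P = 452 - (1/2)·590 = 157.
Arcadia's profit: (157 - 62)·190 - 16014 = 2036.

2036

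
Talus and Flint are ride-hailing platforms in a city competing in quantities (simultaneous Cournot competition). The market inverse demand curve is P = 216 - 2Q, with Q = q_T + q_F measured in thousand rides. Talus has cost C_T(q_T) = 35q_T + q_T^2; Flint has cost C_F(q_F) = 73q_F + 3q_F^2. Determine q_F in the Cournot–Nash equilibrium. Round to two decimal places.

Talus's profit: π_T = (216 - 2Q)q_T - (35q_T + q_T²). Setting ∂π_T/∂q_T = 0: 181 - 6q_T - 2(q_F) = 0.
Flint's first-order condition: 143 - 10q_F - 2(q_T) = 0.
Rearranging gives the reaction functions q_T = (181 - 2q_F)/6 and q_F = (143 - 2q_T)/10.
Solving the pair: q_T = 381/14, q_F = 62/7.

8.86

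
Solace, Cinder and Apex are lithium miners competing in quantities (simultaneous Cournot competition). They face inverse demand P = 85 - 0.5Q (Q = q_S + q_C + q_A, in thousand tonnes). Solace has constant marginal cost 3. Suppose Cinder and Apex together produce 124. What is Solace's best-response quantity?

With rivals' combined output fixed at 124, Solace's profit is π_S = (85 - (1/2)·124 - (1/2)q_S)q_S - (3q_S) = (23 - (1/2)q_S)q_S - (3q_S).
∂π_S/∂q_S = 20 - q_S = 0, so q_S = 20.

20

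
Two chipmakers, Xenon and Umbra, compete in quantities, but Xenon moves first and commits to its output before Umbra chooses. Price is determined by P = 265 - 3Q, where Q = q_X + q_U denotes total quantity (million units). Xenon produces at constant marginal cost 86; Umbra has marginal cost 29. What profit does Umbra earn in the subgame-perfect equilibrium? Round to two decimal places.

Solve by backward induction. Given q_X, the follower Umbra maximises π_U = (265 - 3q_X - 3q_U)q_U - 29q_U.
∂π_U/∂q_U = 236 - 3q_X - 6q_U = 0 gives the reaction function q_U = (236 - 3q_X)/6.
The leader anticipates this reaction. Substituting into P = 265 - 3Q gives P = 147 - (3/2)q_X, so π_X = (147 - (3/2)q_X)q_X - 86q_X.
Leader FOC: 61 - 3q_X = 0, so q_X = 61/3.
Then q_U = (236 - 3·(61/3))/6 = 175/6.
Price P = 265 - 3·(99/2) = 233/2.
Umbra's profit: (233/2 - 29)·(175/6) = 2552.0833.

2552.08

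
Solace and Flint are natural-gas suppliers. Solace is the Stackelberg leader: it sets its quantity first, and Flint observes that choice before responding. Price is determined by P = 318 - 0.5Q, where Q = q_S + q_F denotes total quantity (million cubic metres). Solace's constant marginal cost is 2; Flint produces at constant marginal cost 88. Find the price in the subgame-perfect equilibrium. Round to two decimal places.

The follower Flint best-responds to any q_S: π_F = (318 - 0.5Q)q_F - 88q_F.
∂π_F/∂q_F = 230 - (1/2)q_S - q_F = 0 gives the reaction function q_F = (230 - (1/2)q_S).
Solace substitutes q_F(q_S) into its own profit: π_S = q_S(318 - (1/2)q_S - (230 - (1/2)q_S)/2) - 2q_S = (203 - (1/4)q_S)q_S - 2q_S.
Leader FOC: 201 - (1/2)q_S = 0, so q_S = 402.
Then q_F = (230 - (1/2)·402) = 29.
Total output Q = 431, so price P = 318 - (1/2)·431 = 205/2.

102.50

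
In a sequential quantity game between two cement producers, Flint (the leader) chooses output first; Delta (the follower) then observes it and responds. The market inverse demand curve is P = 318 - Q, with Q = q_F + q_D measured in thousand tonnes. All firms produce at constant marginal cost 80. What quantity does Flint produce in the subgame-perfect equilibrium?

119

Solve by backward induction. Given q_F, the follower Delta maximises π_D = (318 - q_F - q_D)q_D - 80q_D.
Setting the follower's marginal profit to zero, 238 - q_F - 2q_D = 0, i.e. q_D = (238 - q_F)/2.
Flint substitutes q_D(q_F) into its own profit: π_F = q_F(318 - q_F - (238 - q_F)/2) - 80q_F = (199 - (1/2)q_F)q_F - 80q_F.
Leader FOC: 119 - q_F = 0, so q_F = 119.
Then q_D = (238 - 119)/2 = 119/2.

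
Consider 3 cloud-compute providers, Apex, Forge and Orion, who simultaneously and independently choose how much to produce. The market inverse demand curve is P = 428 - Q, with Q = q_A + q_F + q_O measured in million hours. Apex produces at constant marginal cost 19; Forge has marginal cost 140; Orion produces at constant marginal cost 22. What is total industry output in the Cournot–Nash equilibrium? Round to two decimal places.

275.75

Apex's profit: π_A = (428 - Q)q_A - (19q_A). Setting ∂π_A/∂q_A = 0: 409 - 2q_A - (q_F + q_O) = 0.
Forge's profit: π_F = (428 - Q)q_F - (140q_F). Setting ∂π_F/∂q_F = 0: 288 - 2q_F - (q_A + q_O) = 0.
Orion's first-order condition: 406 - 2q_O - (q_A + q_F) = 0.
Adding the 3 conditions: 1103 − 2Q − 2Q = 0, i.e. Q = 1103/4.
Back-substituting: q_A = (409 − 1103/4) = 533/4, q_F = (288 − 1103/4) = 49/4, q_O = (406 − 1103/4) = 521/4.
Total output Q = 533/4 + 49/4 + 521/4 = 1103/4.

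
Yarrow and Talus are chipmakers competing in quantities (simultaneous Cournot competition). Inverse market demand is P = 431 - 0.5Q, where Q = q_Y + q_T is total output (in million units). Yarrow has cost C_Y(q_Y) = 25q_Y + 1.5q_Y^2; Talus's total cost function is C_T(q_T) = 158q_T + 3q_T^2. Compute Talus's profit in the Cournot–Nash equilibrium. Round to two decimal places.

Yarrow's profit: π_Y = (431 - 0.5Q)q_Y - (25q_Y + (3/2)q_Y²). Setting ∂π_Y/∂q_Y = 0: 406 - 4q_Y - (1/2)(q_T) = 0.
Talus's first-order condition: 273 - 7q_T - (1/2)(q_Y) = 0.
So q_Y = (406 - (1/2)q_T)/4 and q_T = (273 - (1/2)q_Y)/7.
Solving the pair: q_Y = 97.4955, q_T = 32.0360.
Price P = 431 - (1/2)·129.5315 = 366.2342.
Talus's profit: 366.2342·32.0360 - 158·32.0360 - 3·32.0360² = 3592.0766.

3592.08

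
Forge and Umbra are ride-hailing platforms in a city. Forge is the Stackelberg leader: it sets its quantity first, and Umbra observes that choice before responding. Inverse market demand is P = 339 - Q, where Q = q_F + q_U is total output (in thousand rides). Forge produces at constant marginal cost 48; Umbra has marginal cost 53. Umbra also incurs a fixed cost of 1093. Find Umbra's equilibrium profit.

3668

Solve by backward induction. Given q_F, the follower Umbra maximises π_U = (339 - q_F - q_U)q_U - 53q_U.
Follower FOC: 286 - q_F - 2q_U = 0, so q_U(q_F) = (286 - q_F)/2.
Forge substitutes q_U(q_F) into its own profit: π_F = q_F(339 - q_F - (286 - q_F)/2) - 48q_F = (196 - (1/2)q_F)q_F - 48q_F.
Maximising: ∂π_F/∂q_F = 148 - q_F = 0, giving q_F = 148.
Then q_U = (286 - 148)/2 = 69.
Price P = 339 - 217 = 122.
Umbra's profit: (122 - 53)·69 - 1093 = 3668.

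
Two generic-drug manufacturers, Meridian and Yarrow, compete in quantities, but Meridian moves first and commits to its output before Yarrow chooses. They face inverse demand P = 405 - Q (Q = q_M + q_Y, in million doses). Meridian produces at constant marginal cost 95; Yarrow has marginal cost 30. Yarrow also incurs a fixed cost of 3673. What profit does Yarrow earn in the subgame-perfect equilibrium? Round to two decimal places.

12266.06

The follower Yarrow best-responds to any q_M: π_Y = (405 - Q)q_Y - 30q_Y.
Setting the follower's marginal profit to zero, 375 - q_M - 2q_Y = 0, i.e. q_Y = (375 - q_M)/2.
The leader anticipates this reaction. Substituting into P = 405 - Q gives P = 435/2 - (1/2)q_M, so π_M = (435/2 - (1/2)q_M)q_M - 95q_M.
Leader FOC: 245/2 - q_M = 0, so q_M = 245/2.
Then q_Y = (375 - 245/2)/2 = 505/4.
Price P = 405 - 995/4 = 625/4.
Yarrow's profit: (625/4 - 30)·(505/4) - 3673 = 12266.0625.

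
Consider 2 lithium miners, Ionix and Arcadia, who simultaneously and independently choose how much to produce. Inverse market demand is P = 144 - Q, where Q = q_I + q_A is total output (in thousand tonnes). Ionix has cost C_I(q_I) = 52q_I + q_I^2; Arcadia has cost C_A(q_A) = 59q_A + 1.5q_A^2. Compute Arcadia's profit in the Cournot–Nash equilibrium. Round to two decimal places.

425.93

Ionix's profit: π_I = (144 - Q)q_I - (52q_I + q_I²). Setting ∂π_I/∂q_I = 0: 92 - 4q_I - (q_A) = 0.
Arcadia's profit: π_A = (144 - Q)q_A - (59q_A + (3/2)q_A²). Setting ∂π_A/∂q_A = 0: 85 - 5q_A - (q_I) = 0.
Best responses: q_I = (92 - q_A)/4, q_A = (85 - q_I)/5.
Substituting one into the other gives q_I = 375/19 and q_A = 248/19.
Price P = 144 - 623/19 = 111.2105.
Arcadia's profit: 111.2105·(248/19) - 59·(248/19) - (3/2)(248/19)² = 425.9280.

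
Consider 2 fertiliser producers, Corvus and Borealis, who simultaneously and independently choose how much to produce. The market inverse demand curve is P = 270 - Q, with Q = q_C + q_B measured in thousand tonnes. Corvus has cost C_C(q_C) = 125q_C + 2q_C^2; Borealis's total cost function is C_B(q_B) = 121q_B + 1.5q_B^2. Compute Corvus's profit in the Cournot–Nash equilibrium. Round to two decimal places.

Corvus's profit: π_C = (270 - Q)q_C - (125q_C + 2q_C²). Setting ∂π_C/∂q_C = 0: 145 - 6q_C - (q_B) = 0.
Borealis's profit: π_B = (270 - Q)q_B - (121q_B + (3/2)q_B²). Setting ∂π_B/∂q_B = 0: 149 - 5q_B - (q_C) = 0.
Rearranging gives the reaction functions q_C = (145 - q_B)/6 and q_B = (149 - q_C)/5.
Solving the pair: q_C = 576/29, q_B = 749/29.
Price P = 270 - 1325/29 = 224.3103.
Corvus's profit: 224.3103·(576/29) - 125·(576/29) - 2(576/29)² = 1183.5054.

1183.51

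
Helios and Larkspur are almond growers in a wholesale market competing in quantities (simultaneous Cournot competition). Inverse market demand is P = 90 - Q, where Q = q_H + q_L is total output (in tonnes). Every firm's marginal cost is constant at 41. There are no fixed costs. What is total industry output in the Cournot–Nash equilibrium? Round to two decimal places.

A representative firm's profit is π_i = q_i(90 - Q) - 41q_i.
First-order condition (treating rivals' output as given): 49 - 2q_i - q_j = 0.
By symmetry each firm produces the same amount; substituting q_j = q_i yields q_i = 49/3.
Total output Q = 49/3 + 49/3 = 98/3.

32.67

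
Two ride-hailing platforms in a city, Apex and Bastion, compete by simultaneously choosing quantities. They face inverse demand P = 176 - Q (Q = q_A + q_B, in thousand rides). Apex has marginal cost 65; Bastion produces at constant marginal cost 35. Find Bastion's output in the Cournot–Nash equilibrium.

57

Apex's profit: π_A = (176 - Q)q_A - (65q_A). Setting ∂π_A/∂q_A = 0: 111 - 2q_A - (q_B) = 0.
Bastion's profit: π_B = (176 - Q)q_B - (35q_B). Setting ∂π_B/∂q_B = 0: 141 - 2q_B - (q_A) = 0.
Rearranging gives the reaction functions q_A = (111 - q_B)/2 and q_B = (141 - q_A)/2.
Solving the pair: q_A = 27, q_B = 57.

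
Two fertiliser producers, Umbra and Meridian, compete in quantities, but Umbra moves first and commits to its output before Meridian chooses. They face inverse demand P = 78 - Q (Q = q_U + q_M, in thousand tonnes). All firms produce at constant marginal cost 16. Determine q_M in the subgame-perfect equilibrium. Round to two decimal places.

15.50

Solve by backward induction. Given q_U, the follower Meridian maximises π_M = (78 - q_U - q_M)q_M - 16q_M.
Setting the follower's marginal profit to zero, 62 - q_U - 2q_M = 0, i.e. q_M = (62 - q_U)/2.
Umbra substitutes q_M(q_U) into its own profit: π_U = q_U(78 - q_U - (62 - q_U)/2) - 16q_U = (47 - (1/2)q_U)q_U - 16q_U.
Leader FOC: 31 - q_U = 0, so q_U = 31.
Then q_M = (62 - 31)/2 = 31/2.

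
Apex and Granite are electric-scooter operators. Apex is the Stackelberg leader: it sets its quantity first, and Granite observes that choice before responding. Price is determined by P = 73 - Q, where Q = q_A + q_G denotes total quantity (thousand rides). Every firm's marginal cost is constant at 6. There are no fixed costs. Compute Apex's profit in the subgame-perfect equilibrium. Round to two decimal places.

561.13

The follower Granite best-responds to any q_A: π_G = (73 - Q)q_G - 6q_G.
∂π_G/∂q_G = 67 - q_A - 2q_G = 0 gives the reaction function q_G = (67 - q_A)/2.
The leader anticipates this reaction. Substituting into P = 73 - Q gives P = 79/2 - (1/2)q_A, so π_A = (79/2 - (1/2)q_A)q_A - 6q_A.
Maximising: ∂π_A/∂q_A = 67/2 - q_A = 0, giving q_A = 67/2.
Then q_G = (67 - 67/2)/2 = 67/4.
Price P = 73 - 201/4 = 91/4.
Apex's profit: (91/4 - 6)·(67/2) = 561.1250.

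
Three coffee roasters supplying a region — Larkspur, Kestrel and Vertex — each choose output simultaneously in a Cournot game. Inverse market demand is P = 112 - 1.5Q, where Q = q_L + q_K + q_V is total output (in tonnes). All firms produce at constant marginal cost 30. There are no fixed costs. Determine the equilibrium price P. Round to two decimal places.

Each firm earns π_i = (112 - 1.5Q)q_i - 30q_i.
Setting ∂π_i/∂q_i = 0 with rivals' quantities fixed: 82 - 3q_i - (3/2)·Σ_{j≠i} q_j = 0.
By symmetry each firm produces the same amount; substituting Σ_{j≠i} q_j = 2q_i yields q_i = 82/6 = 41/3.
Total output Q = 41, so price P = 112 - (3/2)·41 = 101/2.

50.50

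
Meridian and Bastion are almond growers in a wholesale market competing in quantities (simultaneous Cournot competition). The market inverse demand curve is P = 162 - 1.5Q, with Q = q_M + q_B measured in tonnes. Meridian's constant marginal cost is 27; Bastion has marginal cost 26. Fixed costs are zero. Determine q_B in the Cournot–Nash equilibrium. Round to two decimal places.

Meridian's profit: π_M = (162 - 1.5Q)q_M - (27q_M). Setting ∂π_M/∂q_M = 0: 135 - 3q_M - (3/2)(q_B) = 0.
Bastion's profit: π_B = (162 - 1.5Q)q_B - (26q_B). Setting ∂π_B/∂q_B = 0: 136 - 3q_B - (3/2)(q_M) = 0.
So q_M = (135 - (3/2)q_B)/3 and q_B = (136 - (3/2)q_M)/3.
Solving the pair: q_M = 268/9, q_B = 274/9.

30.44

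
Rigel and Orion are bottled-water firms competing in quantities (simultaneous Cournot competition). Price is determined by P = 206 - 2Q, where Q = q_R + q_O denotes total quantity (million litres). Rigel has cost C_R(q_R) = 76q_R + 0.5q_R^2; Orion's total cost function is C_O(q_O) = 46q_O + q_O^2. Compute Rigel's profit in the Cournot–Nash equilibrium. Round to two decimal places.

782.54

Rigel's profit: π_R = (206 - 2Q)q_R - (76q_R + (1/2)q_R²). Setting ∂π_R/∂q_R = 0: 130 - 5q_R - 2(q_O) = 0.
Orion's profit: π_O = (206 - 2Q)q_O - (46q_O + q_O²). Setting ∂π_O/∂q_O = 0: 160 - 6q_O - 2(q_R) = 0.
So q_R = (130 - 2q_O)/5 and q_O = (160 - 2q_R)/6.
Substituting one into the other gives q_R = 230/13 and q_O = 270/13.
Price P = 206 - 2·(500/13) = 1678/13.
Rigel's profit: (1678/13)·(230/13) - 76·(230/13) - (1/2)(230/13)² = 782.5444.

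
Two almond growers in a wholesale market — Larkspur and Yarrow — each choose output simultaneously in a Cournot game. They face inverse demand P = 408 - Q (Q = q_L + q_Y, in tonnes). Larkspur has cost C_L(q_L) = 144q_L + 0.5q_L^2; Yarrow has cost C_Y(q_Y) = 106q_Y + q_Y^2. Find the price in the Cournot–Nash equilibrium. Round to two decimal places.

281.09

Larkspur's profit: π_L = (408 - Q)q_L - (144q_L + (1/2)q_L²). Setting ∂π_L/∂q_L = 0: 264 - 3q_L - (q_Y) = 0.
Yarrow's profit: π_Y = (408 - Q)q_Y - (106q_Y + q_Y²). Setting ∂π_Y/∂q_Y = 0: 302 - 4q_Y - (q_L) = 0.
So q_L = (264 - q_Y)/3 and q_Y = (302 - q_L)/4.
Substituting one into the other gives q_L = 754/11 and q_Y = 642/11.
Total output Q = 1396/11, so price P = 408 - 1396/11 = 281.0909.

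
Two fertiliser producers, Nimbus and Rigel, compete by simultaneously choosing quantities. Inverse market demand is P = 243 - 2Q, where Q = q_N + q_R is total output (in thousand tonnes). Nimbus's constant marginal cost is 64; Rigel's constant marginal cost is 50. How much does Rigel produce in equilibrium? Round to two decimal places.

Nimbus's profit: π_N = (243 - 2Q)q_N - (64q_N). Setting ∂π_N/∂q_N = 0: 179 - 4q_N - 2(q_R) = 0.
Rigel's profit: π_R = (243 - 2Q)q_R - (50q_R). Setting ∂π_R/∂q_R = 0: 193 - 4q_R - 2(q_N) = 0.
Rearranging gives the reaction functions q_N = (179 - 2q_R)/4 and q_R = (193 - 2q_N)/4.
Solving the pair: q_N = 55/2, q_R = 69/2.

34.50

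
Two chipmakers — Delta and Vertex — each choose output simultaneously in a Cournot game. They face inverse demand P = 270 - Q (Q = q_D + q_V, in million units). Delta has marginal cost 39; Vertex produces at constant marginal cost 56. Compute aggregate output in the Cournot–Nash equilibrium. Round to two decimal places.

148.33

Delta's profit: π_D = (270 - Q)q_D - (39q_D). Setting ∂π_D/∂q_D = 0: 231 - 2q_D - (q_V) = 0.
Vertex's first-order condition: 214 - 2q_V - (q_D) = 0.
So q_D = (231 - q_V)/2 and q_V = (214 - q_D)/2.
Solving the pair: q_D = 248/3, q_V = 197/3.
Total output Q = 248/3 + 197/3 = 445/3.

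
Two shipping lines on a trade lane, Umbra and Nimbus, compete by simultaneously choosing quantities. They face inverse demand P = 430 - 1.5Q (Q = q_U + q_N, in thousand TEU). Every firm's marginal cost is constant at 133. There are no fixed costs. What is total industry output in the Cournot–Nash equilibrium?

132

Each firm earns π_i = (430 - 1.5Q)q_i - 133q_i.
First-order condition (treating rivals' output as given): 297 - 3q_i - (3/2)q_j = 0.
By symmetry each firm produces the same amount; substituting q_j = q_i yields q_i = 297/(9/2) = 66.
Total output Q = 66 + 66 = 132.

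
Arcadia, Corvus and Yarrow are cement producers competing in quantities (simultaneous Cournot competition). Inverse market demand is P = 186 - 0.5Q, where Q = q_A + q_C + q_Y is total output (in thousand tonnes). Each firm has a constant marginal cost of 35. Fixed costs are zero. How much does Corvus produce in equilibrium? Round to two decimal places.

A representative firm's profit is π_i = q_i(186 - 0.5Q) - 35q_i.
Setting ∂π_i/∂q_i = 0 with rivals' quantities fixed: 151 - q_i - (1/2)·Σ_{j≠i} q_j = 0.
With identical firms every q_j equals q_i, so Σ_{j≠i} q_j = 2q_i and 151 = 2q_i, giving q_i = 151/2.

75.50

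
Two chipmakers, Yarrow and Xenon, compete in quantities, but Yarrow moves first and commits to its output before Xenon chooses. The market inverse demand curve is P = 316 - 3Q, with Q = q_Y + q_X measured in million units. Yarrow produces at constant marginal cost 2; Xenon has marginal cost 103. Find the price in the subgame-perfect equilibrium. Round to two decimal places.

The follower Xenon best-responds to any q_Y: π_X = (316 - 3Q)q_X - 103q_X.
Setting the follower's marginal profit to zero, 213 - 3q_Y - 6q_X = 0, i.e. q_X = (213 - 3q_Y)/6.
Yarrow substitutes q_X(q_Y) into its own profit: π_Y = q_Y(316 - 3q_Y - (213 - 3q_Y)/2) - 2q_Y = (419/2 - (3/2)q_Y)q_Y - 2q_Y.
The leader's first-order condition 415/2 - 3q_Y = 0 yields q_Y = 415/6.
Then q_X = (213 - 3·(415/6))/6 = 11/12.
Total output Q = 841/12, so price P = 316 - 3·(841/12) = 423/4.

105.75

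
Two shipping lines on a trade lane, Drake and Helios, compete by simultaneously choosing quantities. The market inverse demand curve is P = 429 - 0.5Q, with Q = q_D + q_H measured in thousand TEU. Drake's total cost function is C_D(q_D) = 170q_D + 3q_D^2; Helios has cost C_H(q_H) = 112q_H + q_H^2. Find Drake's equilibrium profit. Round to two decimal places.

3109.65

Drake's profit: π_D = (429 - 0.5Q)q_D - (170q_D + 3q_D²). Setting ∂π_D/∂q_D = 0: 259 - 7q_D - (1/2)(q_H) = 0.
Helios's profit: π_H = (429 - 0.5Q)q_H - (112q_H + q_H²). Setting ∂π_H/∂q_H = 0: 317 - 3q_H - (1/2)(q_D) = 0.
Rearranging gives the reaction functions q_D = (259 - (1/2)q_H)/7 and q_H = (317 - (1/2)q_D)/3.
Substituting one into the other gives q_D = 29.8072 and q_H = 100.6988.
Price P = 429 - (1/2)·130.5060 = 363.7470.
Drake's profit: 363.7470·29.8072 - 170·29.8072 - 3·29.8072² = 3109.6481.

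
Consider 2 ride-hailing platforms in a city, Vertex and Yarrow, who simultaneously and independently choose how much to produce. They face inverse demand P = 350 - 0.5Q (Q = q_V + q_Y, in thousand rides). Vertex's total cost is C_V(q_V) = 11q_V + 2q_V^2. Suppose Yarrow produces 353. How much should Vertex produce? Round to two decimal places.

32.50

With the rival's output fixed at 353, Vertex's profit is π_V = (350 - (1/2)·353 - (1/2)q_V)q_V - (11q_V + 2q_V²) = (347/2 - (1/2)q_V)q_V - (11q_V + 2q_V²).
∂π_V/∂q_V = 325/2 - 5q_V = 0, so q_V = 65/2.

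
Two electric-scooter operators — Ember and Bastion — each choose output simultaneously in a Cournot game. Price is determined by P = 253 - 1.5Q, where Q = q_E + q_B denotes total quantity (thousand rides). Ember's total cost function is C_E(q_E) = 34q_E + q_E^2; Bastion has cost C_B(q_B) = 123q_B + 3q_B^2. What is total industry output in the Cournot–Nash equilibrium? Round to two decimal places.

49.06

Ember's profit: π_E = (253 - 1.5Q)q_E - (34q_E + q_E²). Setting ∂π_E/∂q_E = 0: 219 - 5q_E - (3/2)(q_B) = 0.
Bastion's profit: π_B = (253 - 1.5Q)q_B - (123q_B + 3q_B²). Setting ∂π_B/∂q_B = 0: 130 - 9q_B - (3/2)(q_E) = 0.
Best responses: q_E = (219 - (3/2)q_B)/5, q_B = (130 - (3/2)q_E)/9.
Solving the pair: q_E = 41.5439, q_B = 1286/171.
Total output Q = 41.5439 + 1286/171 = 49.0643.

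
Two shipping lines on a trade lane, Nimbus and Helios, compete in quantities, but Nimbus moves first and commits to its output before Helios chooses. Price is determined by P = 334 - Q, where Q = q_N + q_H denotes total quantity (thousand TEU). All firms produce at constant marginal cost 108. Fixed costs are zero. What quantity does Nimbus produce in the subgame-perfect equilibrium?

Solve by backward induction. Given q_N, the follower Helios maximises π_H = (334 - q_N - q_H)q_H - 108q_H.
Setting the follower's marginal profit to zero, 226 - q_N - 2q_H = 0, i.e. q_H = (226 - q_N)/2.
The leader anticipates this reaction. Substituting into P = 334 - Q gives P = 221 - (1/2)q_N, so π_N = (221 - (1/2)q_N)q_N - 108q_N.
The leader's first-order condition 113 - q_N = 0 yields q_N = 113.
Then q_H = (226 - 113)/2 = 113/2.

113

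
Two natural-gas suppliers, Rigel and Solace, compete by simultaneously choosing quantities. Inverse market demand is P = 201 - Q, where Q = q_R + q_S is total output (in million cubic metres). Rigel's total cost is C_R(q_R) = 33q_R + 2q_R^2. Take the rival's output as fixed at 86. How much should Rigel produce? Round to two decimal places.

13.67

With the rival's output fixed at 86, Rigel's profit is π_R = (201 - 86 - q_R)q_R - (33q_R + 2q_R²) = (115 - q_R)q_R - (33q_R + 2q_R²).
∂π_R/∂q_R = 82 - 6q_R = 0, so q_R = 41/3.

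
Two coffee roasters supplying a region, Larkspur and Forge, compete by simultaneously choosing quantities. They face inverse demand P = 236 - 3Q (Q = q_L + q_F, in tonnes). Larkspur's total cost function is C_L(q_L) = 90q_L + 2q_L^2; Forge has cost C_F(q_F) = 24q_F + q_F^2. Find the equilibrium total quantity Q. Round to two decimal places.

31.18

Larkspur's profit: π_L = (236 - 3Q)q_L - (90q_L + 2q_L²). Setting ∂π_L/∂q_L = 0: 146 - 10q_L - 3(q_F) = 0.
Forge's first-order condition: 212 - 8q_F - 3(q_L) = 0.
Rearranging gives the reaction functions q_L = (146 - 3q_F)/10 and q_F = (212 - 3q_L)/8.
Substituting one into the other gives q_L = 532/71 and q_F = 1682/71.
Total output Q = 532/71 + 1682/71 = 31.1831.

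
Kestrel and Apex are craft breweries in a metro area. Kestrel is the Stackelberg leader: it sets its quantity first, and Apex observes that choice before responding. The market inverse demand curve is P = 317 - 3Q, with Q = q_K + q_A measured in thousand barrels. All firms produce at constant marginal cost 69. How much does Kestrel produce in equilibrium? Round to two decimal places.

41.33

The follower Apex best-responds to any q_K: π_A = (317 - 3Q)q_A - 69q_A.
∂π_A/∂q_A = 248 - 3q_K - 6q_A = 0 gives the reaction function q_A = (248 - 3q_K)/6.
The leader anticipates this reaction. Substituting into P = 317 - 3Q gives P = 193 - (3/2)q_K, so π_K = (193 - (3/2)q_K)q_K - 69q_K.
Maximising: ∂π_K/∂q_K = 124 - 3q_K = 0, giving q_K = 124/3.
Then q_A = (248 - 3·(124/3))/6 = 62/3.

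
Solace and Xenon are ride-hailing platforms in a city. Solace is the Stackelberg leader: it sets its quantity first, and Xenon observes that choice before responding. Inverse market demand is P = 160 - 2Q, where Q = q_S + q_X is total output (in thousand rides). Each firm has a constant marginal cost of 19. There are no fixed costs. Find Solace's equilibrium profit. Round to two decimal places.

The follower Xenon best-responds to any q_S: π_X = (160 - 2Q)q_X - 19q_X.
Setting the follower's marginal profit to zero, 141 - 2q_S - 4q_X = 0, i.e. q_X = (141 - 2q_S)/4.
The leader anticipates this reaction. Substituting into P = 160 - 2Q gives P = 179/2 - q_S, so π_S = (179/2 - q_S)q_S - 19q_S.
Maximising: ∂π_S/∂q_S = 141/2 - 2q_S = 0, giving q_S = 141/4.
Then q_X = (141 - 2·(141/4))/4 = 141/8.
Price P = 160 - 2·(423/8) = 217/4.
Solace's profit: (217/4 - 19)·(141/4) = 1242.5625.

1242.56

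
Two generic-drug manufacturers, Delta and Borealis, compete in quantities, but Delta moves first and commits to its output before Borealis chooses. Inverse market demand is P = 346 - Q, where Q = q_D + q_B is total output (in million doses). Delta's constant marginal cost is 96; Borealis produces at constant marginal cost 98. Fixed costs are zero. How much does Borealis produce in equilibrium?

61

Solve by backward induction. Given q_D, the follower Borealis maximises π_B = (346 - q_D - q_B)q_B - 98q_B.
Follower FOC: 248 - q_D - 2q_B = 0, so q_B(q_D) = (248 - q_D)/2.
Delta substitutes q_B(q_D) into its own profit: π_D = q_D(346 - q_D - (248 - q_D)/2) - 96q_D = (222 - (1/2)q_D)q_D - 96q_D.
Maximising: ∂π_D/∂q_D = 126 - q_D = 0, giving q_D = 126.
Then q_B = (248 - 126)/2 = 61.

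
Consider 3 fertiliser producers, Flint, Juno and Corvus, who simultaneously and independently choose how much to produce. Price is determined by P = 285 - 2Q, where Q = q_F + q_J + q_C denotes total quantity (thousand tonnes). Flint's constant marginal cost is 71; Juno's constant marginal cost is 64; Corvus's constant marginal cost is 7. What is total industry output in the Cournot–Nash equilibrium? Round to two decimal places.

Flint's profit: π_F = (285 - 2Q)q_F - (71q_F). Setting ∂π_F/∂q_F = 0: 214 - 4q_F - 2(q_J + q_C) = 0.
Juno's profit: π_J = (285 - 2Q)q_J - (64q_J). Setting ∂π_J/∂q_J = 0: 221 - 4q_J - 2(q_F + q_C) = 0.
Corvus's profit: π_C = (285 - 2Q)q_C - (7q_C). Setting ∂π_C/∂q_C = 0: 278 - 4q_C - 2(q_F + q_J) = 0.
Adding the 3 conditions: 713 − 4Q − 4Q = 0, i.e. Q = 713/8.
Back-substituting: q_F = (214 − 713/4)/2 = 143/8, q_J = (221 − 713/4)/2 = 171/8, q_C = (278 − 713/4)/2 = 399/8.
Total output Q = 143/8 + 171/8 + 399/8 = 713/8.

89.13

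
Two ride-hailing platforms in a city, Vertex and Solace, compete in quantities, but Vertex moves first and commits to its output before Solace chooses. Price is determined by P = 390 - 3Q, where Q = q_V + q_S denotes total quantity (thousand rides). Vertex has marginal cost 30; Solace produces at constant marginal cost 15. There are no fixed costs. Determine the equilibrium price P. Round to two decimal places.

116.25

The follower Solace best-responds to any q_V: π_S = (390 - 3Q)q_S - 15q_S.
∂π_S/∂q_S = 375 - 3q_V - 6q_S = 0 gives the reaction function q_S = (375 - 3q_V)/6.
The leader anticipates this reaction. Substituting into P = 390 - 3Q gives P = 405/2 - (3/2)q_V, so π_V = (405/2 - (3/2)q_V)q_V - 30q_V.
Maximising: ∂π_V/∂q_V = 345/2 - 3q_V = 0, giving q_V = 115/2.
Then q_S = (375 - 3·(115/2))/6 = 135/4.
Total output Q = 365/4, so price P = 390 - 3·(365/4) = 465/4.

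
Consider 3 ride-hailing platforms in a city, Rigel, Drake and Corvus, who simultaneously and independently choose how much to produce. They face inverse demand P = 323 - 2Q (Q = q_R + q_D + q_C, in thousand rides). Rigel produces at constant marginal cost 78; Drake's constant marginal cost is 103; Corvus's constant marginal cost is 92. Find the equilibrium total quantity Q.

Rigel's profit: π_R = (323 - 2Q)q_R - (78q_R). Setting ∂π_R/∂q_R = 0: 245 - 4q_R - 2(q_D + q_C) = 0.
Drake's profit: π_D = (323 - 2Q)q_D - (103q_D). Setting ∂π_D/∂q_D = 0: 220 - 4q_D - 2(q_R + q_C) = 0.
Corvus's profit: π_C = (323 - 2Q)q_C - (92q_C). Setting ∂π_C/∂q_C = 0: 231 - 4q_C - 2(q_R + q_D) = 0.
Summing all 3 equations gives 696 − 8Q = 0, hence Q = 87.
Back-substituting: q_R = (245 − 174)/2 = 71/2, q_D = (220 − 174)/2 = 23, q_C = (231 − 174)/2 = 57/2.
Total output Q = 71/2 + 23 + 57/2 = 87.

87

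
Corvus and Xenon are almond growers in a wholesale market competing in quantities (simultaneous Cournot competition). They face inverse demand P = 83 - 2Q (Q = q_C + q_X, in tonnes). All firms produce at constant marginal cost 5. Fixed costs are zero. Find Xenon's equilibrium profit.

338

A representative firm's profit is π_i = q_i(83 - 2Q) - 5q_i.
First-order condition (treating rivals' output as given): 78 - 4q_i - 2q_j = 0.
By symmetry each firm produces the same amount; substituting q_j = q_i yields q_i = 78/6 = 13.
Price P = 83 - 2·26 = 31.
Xenon's profit: (31 - 5)·13 = 338.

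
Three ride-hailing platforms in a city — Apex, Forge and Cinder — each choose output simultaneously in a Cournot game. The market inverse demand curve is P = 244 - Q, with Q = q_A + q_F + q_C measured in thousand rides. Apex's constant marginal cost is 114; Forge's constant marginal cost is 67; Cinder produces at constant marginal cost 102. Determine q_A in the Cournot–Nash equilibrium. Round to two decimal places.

Apex's profit: π_A = (244 - Q)q_A - (114q_A). Setting ∂π_A/∂q_A = 0: 130 - 2q_A - (q_F + q_C) = 0.
Forge's first-order condition: 177 - 2q_F - (q_A + q_C) = 0.
Cinder's first-order condition: 142 - 2q_C - (q_A + q_F) = 0.
Adding the 3 first-order conditions: 449 − 4Q = 0, so Q = 449/4.
Back-substituting: q_A = (130 − 449/4) = 71/4, q_F = (177 − 449/4) = 259/4, q_C = (142 − 449/4) = 119/4.

17.75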